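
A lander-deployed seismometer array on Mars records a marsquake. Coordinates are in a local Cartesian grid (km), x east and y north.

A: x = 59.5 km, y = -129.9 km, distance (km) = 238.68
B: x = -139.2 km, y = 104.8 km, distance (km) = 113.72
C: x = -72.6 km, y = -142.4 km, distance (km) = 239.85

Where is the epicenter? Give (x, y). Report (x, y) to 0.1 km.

Circle about each station: (x − 59.5)² + (y + 129.9)² = 238.68²; (x + 139.2)² + (y − 104.8)² = 113.72²; (x + 72.6)² + (y + 142.4)² = 239.85².
Subtracting the A equation from the B and C equations removes the quadratic terms:
-397.4 x + 469.4 y = 53981.32
-264.2 x − 25.0 y = 4574.38
Solving the 2×2 system: x ≈ -26.1, y ≈ 92.9 km.

(-26.1, 92.9)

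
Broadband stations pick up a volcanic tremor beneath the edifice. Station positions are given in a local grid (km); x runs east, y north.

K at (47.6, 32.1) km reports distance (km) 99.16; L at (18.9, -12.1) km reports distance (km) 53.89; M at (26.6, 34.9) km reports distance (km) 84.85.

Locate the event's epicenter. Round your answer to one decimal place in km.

(-33.4, -25.1)

Circle about each station: (x − 47.6)² + (y − 32.1)² = 99.16²; (x − 18.9)² + (y + 12.1)² = 53.89²; (x − 26.6)² + (y − 34.9)² = 84.85².
Subtracting pairs of circle equations eliminates x²+y² and gives linear equations (the radical axes):
-57.4 x − 88.4 y = 4136.02
-42.0 x + 5.6 y = 1262.58
Solving the 2×2 system: x ≈ -33.4, y ≈ -25.1 km.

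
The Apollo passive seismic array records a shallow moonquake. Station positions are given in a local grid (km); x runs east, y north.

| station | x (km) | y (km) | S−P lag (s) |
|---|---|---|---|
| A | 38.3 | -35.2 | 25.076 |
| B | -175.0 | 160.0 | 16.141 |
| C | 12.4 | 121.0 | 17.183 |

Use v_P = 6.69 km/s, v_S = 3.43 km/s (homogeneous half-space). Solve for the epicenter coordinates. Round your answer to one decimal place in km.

(-99.5, 75.1)

Distance from S−P lag: d = Δt · v_P v_S / (v_P − v_S) = Δt · (6.69·3.43)/(6.69−3.43) ≈ 7.0389·Δt.
So d_A = 176.51, d_B = 113.61, d_C = 120.95 km.
Circle about each station: (x − 38.3)² + (y + 35.2)² = 176.51²; (x + 175.0)² + (y − 160.0)² = 113.61²; (x − 12.4)² + (y − 121.0)² = 120.95².
Subtracting pairs of circle equations eliminates x²+y² and gives linear equations (the radical axes):
-426.6 x + 390.4 y = 71767.62
-51.8 x + 312.4 y = 28615.71
Solving the 2×2 system: x ≈ -99.5, y ≈ 75.1 km.
Check against A (with the unrounded x, y): √((x − 38.3)²+(y + 35.2)²) = 176.51 ≈ 176.51 km. ✓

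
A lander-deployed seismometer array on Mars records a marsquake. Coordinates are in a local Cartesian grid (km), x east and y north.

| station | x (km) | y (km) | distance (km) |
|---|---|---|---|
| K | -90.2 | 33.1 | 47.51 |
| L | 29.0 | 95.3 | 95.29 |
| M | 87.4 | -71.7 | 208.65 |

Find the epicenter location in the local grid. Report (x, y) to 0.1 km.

-63.5 km east, 72.4 km north

Circle about each station: (x + 90.2)² + (y − 33.1)² = 47.51²; (x − 29.0)² + (y − 95.3)² = 95.29²; (x − 87.4)² + (y + 71.7)² = 208.65².
Subtracting the K equation from the L and M equations removes the quadratic terms:
238.4 x + 124.4 y = -6131.54
355.2 x − 209.6 y = -37729.62
Solving the 2×2 system: x ≈ -63.5, y ≈ 72.4 km.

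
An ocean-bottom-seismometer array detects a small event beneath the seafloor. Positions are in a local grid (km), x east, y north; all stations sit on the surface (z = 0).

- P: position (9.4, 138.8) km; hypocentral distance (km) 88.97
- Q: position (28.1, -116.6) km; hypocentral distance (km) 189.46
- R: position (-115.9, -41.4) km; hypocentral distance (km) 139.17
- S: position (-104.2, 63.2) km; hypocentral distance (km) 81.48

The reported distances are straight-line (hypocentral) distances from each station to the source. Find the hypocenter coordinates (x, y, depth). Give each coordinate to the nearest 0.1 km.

(-27.4, 62.5, 27.2)

Each station gives a sphere (x−x_i)² + (y−y_i)² + z² = d_i² (stations at z=0).
Subtracting the P sphere from Q and R: z² cancels, leaving linear equations in x and y:
37.4 x − 510.8 y = -32948.06
-250.6 x − 360.4 y = -15659.66
Solving: x ≈ -27.392, y ≈ 62.497 km (keep extra digits for the depth step; rounded: -27.4, 62.5).
Then from the P sphere: z² = 88.97² − (x − 9.4)² − (y − 138.8)² with x = -27.392, y = 62.497, so z ≈ 27.200 ≈ 27.2 km.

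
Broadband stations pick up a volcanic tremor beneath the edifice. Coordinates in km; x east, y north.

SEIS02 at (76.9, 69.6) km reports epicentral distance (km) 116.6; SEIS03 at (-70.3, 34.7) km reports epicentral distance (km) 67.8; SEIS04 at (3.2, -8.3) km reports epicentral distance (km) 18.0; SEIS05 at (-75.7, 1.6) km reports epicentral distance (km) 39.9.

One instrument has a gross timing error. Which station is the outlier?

SEIS05

Solve using three stations at a time. Using SEIS02, SEIS03, SEIS04 (subtract circle equations pairwise → linear system) gives (x, y) ≈ (-14.1, -3.3).
Distances from that point to each station vs reported:
  SEIS02: calculated 116.6 vs reported 116.6 → residual 0.0 km
  SEIS03: calculated 67.8 vs reported 67.8 → residual 0.0 km
  SEIS04: calculated 18.0 vs reported 18.0 → residual 0.0 km
  SEIS05: calculated 61.8 vs reported 39.9 → residual 21.9 km
SEIS02, SEIS03, SEIS04 are mutually consistent (residuals ≈ 0); SEIS05 is off by 21.9 km.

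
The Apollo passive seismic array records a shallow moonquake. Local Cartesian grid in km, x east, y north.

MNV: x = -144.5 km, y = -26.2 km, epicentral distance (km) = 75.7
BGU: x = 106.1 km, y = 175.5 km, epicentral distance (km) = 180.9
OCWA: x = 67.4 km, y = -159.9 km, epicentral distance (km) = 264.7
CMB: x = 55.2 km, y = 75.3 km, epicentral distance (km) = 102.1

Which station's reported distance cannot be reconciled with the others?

Solve using three stations at a time. Using BGU, OCWA, CMB (subtract circle equations pairwise → linear system) gives (x, y) ≈ (-46.8, 78.9).
Distances from that point to each station vs reported:
  MNV: calculated 143.5 vs reported 75.7 → residual 67.8 km
  BGU: calculated 180.9 vs reported 180.9 → residual 0.0 km
  OCWA: calculated 264.7 vs reported 264.7 → residual 0.0 km
  CMB: calculated 102.1 vs reported 102.1 → residual 0.0 km
BGU, OCWA, CMB are mutually consistent (residuals ≈ 0); MNV is off by 67.8 km.

MNV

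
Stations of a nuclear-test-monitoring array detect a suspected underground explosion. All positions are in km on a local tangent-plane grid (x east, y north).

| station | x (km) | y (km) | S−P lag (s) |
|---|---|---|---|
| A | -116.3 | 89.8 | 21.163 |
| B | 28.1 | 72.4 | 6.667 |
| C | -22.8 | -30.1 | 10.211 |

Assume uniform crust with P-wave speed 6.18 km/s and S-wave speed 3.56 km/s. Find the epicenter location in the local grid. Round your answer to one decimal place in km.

x ≈ 47.0 km, y ≈ 19.7 km

Distance from S−P lag: d = Δt · v_P v_S / (v_P − v_S) = Δt · (6.18·3.56)/(6.18−3.56) ≈ 8.3973·Δt.
So d_A = 177.71, d_B = 55.98, d_C = 85.74 km.
Circle about each station: (x + 116.3)² + (y − 89.8)² = 177.71²; (x − 28.1)² + (y − 72.4)² = 55.98²; (x + 22.8)² + (y + 30.1)² = 85.74².
Subtracting the A equation from the B and C equations removes the quadratic terms:
288.8 x − 34.8 y = 12888.72
187.0 x − 239.8 y = 4065.62
Solving the 2×2 system: x ≈ 47.0, y ≈ 19.7 km.
Check against A (with the unrounded x, y): √((x + 116.3)²+(y − 89.8)²) = 177.71 ≈ 177.71 km. ✓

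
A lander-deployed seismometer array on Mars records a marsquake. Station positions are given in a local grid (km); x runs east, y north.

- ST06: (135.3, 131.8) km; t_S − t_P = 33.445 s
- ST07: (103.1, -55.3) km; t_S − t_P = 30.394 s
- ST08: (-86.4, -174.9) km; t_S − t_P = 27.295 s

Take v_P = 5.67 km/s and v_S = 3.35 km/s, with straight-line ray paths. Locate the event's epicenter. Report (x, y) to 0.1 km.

Distance from S−P lag: d = Δt · v_P v_S / (v_P − v_S) = Δt · (5.67·3.35)/(5.67−3.35) ≈ 8.1873·Δt.
So d_ST06 = 273.82, d_ST07 = 248.84, d_ST08 = 223.47 km.
Circle about each station: (x − 135.3)² + (y − 131.8)² = 273.82²; (x − 103.1)² + (y + 55.3)² = 248.84²; (x + 86.4)² + (y + 174.9)² = 223.47².
Subtracting pairs of circle equations eliminates x²+y² and gives linear equations (the radical axes):
-64.4 x − 374.2 y = -8933.58
-443.4 x − 613.4 y = 27416.19
Solving the 2×2 system: x ≈ -124.5, y ≈ 45.3 km.

(-124.5, 45.3)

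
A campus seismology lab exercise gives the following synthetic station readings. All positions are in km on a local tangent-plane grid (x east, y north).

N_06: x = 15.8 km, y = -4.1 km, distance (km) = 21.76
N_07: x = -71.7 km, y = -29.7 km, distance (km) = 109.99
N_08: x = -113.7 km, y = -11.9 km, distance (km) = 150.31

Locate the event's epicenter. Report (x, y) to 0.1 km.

Circle about each station: (x − 15.8)² + (y + 4.1)² = 21.76²; (x + 71.7)² + (y + 29.7)² = 109.99²; (x + 113.7)² + (y + 11.9)² = 150.31².
Subtracting the N_06 equation from the N_07 and N_08 equations removes the quadratic terms:
-175.0 x − 51.2 y = -5867.77
-259.0 x − 15.6 y = -9316.75
Solving the 2×2 system: x ≈ 36.6, y ≈ -10.5 km.

x ≈ 36.6 km, y ≈ -10.5 km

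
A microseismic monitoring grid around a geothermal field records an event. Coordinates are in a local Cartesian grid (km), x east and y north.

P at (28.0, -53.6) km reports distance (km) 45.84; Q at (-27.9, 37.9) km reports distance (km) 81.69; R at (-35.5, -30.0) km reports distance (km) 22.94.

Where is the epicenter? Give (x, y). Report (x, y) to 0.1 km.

Circle about each station: (x − 28.0)² + (y + 53.6)² = 45.84²; (x + 27.9)² + (y − 37.9)² = 81.69²; (x + 35.5)² + (y + 30.0)² = 22.94².
Subtracting pairs of circle equations eliminates x²+y² and gives linear equations (the radical axes):
-111.8 x + 183.0 y = -6014.09
-127.0 x + 47.2 y = 78.35
Solving the 2×2 system: x ≈ -16.6, y ≈ -43.0 km.

x ≈ -16.6 km, y ≈ -43.0 km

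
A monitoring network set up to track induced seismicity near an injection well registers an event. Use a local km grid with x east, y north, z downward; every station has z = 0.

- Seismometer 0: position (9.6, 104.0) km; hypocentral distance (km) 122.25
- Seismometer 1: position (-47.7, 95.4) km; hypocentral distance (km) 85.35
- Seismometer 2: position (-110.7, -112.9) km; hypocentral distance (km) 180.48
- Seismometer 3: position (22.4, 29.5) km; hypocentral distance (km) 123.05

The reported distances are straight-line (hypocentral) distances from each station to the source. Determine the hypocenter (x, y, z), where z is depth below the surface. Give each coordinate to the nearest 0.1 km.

Each station gives a sphere (x−x_i)² + (y−y_i)² + z² = d_i² (stations at z=0).
Subtracting the Seismometer 0 sphere from Seismometer 1 and Seismometer 2: z² cancels, leaving linear equations in x and y:
-114.6 x − 17.2 y = 8128.73
-240.6 x − 433.8 y = -3535.23
Solving: x ≈ -78.706, y ≈ 51.803 km (keep extra digits for the depth step; rounded: -78.7, 51.8).
Then from the Seismometer 0 sphere: z² = 122.25² − (x − 9.6)² − (y − 104.0)² with x = -78.706, y = 51.803, so z ≈ 66.503 ≈ 66.5 km.

(-78.7, 51.8, 66.5)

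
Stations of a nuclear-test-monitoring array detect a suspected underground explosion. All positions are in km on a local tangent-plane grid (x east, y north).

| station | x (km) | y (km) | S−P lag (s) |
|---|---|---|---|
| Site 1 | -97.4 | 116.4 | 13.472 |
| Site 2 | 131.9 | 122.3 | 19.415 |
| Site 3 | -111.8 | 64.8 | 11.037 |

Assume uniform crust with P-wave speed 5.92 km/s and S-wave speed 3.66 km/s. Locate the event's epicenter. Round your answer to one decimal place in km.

Distance from S−P lag: d = Δt · v_P v_S / (v_P − v_S) = Δt · (5.92·3.66)/(5.92−3.66) ≈ 9.5873·Δt.
So d_Site 1 = 129.16, d_Site 2 = 186.14, d_Site 3 = 105.81 km.
Circle about each station: (x + 97.4)² + (y − 116.4)² = 129.16²; (x − 131.9)² + (y − 122.3)² = 186.14²; (x + 111.8)² + (y − 64.8)² = 105.81².
Subtracting pairs of circle equations eliminates x²+y² and gives linear equations (the radical axes):
458.6 x + 11.8 y = -8646.61
-28.8 x − 103.2 y = -850.89
Solving the 2×2 system: x ≈ -19.2, y ≈ 13.6 km.

-19.2 km east, 13.6 km north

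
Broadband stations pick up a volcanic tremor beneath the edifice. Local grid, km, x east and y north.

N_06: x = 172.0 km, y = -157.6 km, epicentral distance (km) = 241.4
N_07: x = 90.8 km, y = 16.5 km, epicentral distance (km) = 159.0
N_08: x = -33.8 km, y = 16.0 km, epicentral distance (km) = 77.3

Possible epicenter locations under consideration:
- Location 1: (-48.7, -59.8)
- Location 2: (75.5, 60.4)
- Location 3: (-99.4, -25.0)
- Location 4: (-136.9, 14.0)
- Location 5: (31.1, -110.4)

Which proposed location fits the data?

Location 1

For each candidate, compare |candidate − station| to the reported distance:
Location 1: residuals N_06 0.0, N_07 0.0, N_08 0.0 → max 0.0 km
Location 2: residuals N_06 3.0, N_07 112.5, N_08 40.7 → max 112.5 km
Location 3: residuals N_06 60.7, N_07 35.7, N_08 0.1 → max 60.7 km
Location 4: residuals N_06 112.0, N_07 68.7, N_08 25.8 → max 112.0 km
Location 5: residuals N_06 92.8, N_07 18.8, N_08 64.8 → max 92.8 km
Only Location 1 has all residuals ≈ 0.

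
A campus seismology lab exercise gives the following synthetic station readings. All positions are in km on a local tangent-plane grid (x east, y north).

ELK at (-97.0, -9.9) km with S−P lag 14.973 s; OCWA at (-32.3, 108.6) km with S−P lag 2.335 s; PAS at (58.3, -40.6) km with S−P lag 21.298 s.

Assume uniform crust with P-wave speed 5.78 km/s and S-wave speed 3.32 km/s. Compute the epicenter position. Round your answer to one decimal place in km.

Distance from S−P lag: d = Δt · v_P v_S / (v_P − v_S) = Δt · (5.78·3.32)/(5.78−3.32) ≈ 7.8007·Δt.
So d_ELK = 116.80, d_OCWA = 18.21, d_PAS = 166.14 km.
Circle about each station: (x + 97.0)² + (y + 9.9)² = 116.80²; (x + 32.3)² + (y − 108.6)² = 18.21²; (x − 58.3)² + (y + 40.6)² = 166.14².
Subtracting the ELK equation from the OCWA and PAS equations removes the quadratic terms:
129.4 x + 237.0 y = 16640.88
310.6 x − 61.4 y = -18420.02
Solving the 2×2 system: x ≈ -41.0, y ≈ 92.6 km.
Check against ELK (with the unrounded x, y): √((x + 97.0)²+(y + 9.9)²) = 116.80 ≈ 116.80 km. ✓

(-41.0, 92.6)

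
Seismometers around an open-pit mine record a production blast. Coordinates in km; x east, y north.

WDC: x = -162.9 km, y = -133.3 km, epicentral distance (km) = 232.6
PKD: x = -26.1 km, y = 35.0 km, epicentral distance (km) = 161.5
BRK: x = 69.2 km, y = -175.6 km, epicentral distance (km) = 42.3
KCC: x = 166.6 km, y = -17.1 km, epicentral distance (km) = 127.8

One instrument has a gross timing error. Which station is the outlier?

Solve using three stations at a time. Using WDC, PKD, KCC (subtract circle equations pairwise → linear system) gives (x, y) ≈ (66.9, -97.1).
Distances from that point to each station vs reported:
  WDC: calculated 232.6 vs reported 232.6 → residual 0.0 km
  PKD: calculated 161.5 vs reported 161.5 → residual 0.0 km
  BRK: calculated 78.6 vs reported 42.3 → residual 36.3 km
  KCC: calculated 127.8 vs reported 127.8 → residual 0.0 km
WDC, PKD, KCC are mutually consistent (residuals ≈ 0); BRK is off by 36.3 km.

BRK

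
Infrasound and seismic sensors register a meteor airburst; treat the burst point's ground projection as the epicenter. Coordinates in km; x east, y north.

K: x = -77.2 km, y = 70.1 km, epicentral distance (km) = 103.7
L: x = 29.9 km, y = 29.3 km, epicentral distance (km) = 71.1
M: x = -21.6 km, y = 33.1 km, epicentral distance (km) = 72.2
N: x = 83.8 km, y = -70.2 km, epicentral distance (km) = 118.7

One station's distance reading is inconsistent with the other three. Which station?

Solve using three stations at a time. Using K, L, N (subtract circle equations pairwise → linear system) gives (x, y) ≈ (-22.9, -18.3).
Distances from that point to each station vs reported:
  K: calculated 103.7 vs reported 103.7 → residual 0.0 km
  L: calculated 71.1 vs reported 71.1 → residual 0.0 km
  M: calculated 51.4 vs reported 72.2 → residual 20.8 km
  N: calculated 118.7 vs reported 118.7 → residual 0.0 km
K, L, N are mutually consistent (residuals ≈ 0); M is off by 20.8 km.

M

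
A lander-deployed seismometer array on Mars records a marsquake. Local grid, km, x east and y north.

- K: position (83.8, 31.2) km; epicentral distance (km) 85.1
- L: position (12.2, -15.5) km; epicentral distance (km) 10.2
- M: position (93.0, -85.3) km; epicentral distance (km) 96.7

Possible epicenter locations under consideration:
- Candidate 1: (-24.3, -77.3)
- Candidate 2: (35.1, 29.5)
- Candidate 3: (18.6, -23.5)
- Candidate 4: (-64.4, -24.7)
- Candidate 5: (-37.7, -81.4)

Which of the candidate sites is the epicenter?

Candidate 3

For each candidate, compare |candidate − station| to the reported distance:
Candidate 1: residuals K 68.1, L 61.6, M 20.9 → max 68.1 km
Candidate 2: residuals K 36.4, L 40.3, M 31.9 → max 40.3 km
Candidate 3: residuals K 0.0, L 0.0, M 0.0 → max 0.0 km
Candidate 4: residuals K 73.3, L 67.0, M 72.0 → max 73.3 km
Candidate 5: residuals K 80.6, L 72.5, M 34.1 → max 80.6 km
Only Candidate 3 has all residuals ≈ 0.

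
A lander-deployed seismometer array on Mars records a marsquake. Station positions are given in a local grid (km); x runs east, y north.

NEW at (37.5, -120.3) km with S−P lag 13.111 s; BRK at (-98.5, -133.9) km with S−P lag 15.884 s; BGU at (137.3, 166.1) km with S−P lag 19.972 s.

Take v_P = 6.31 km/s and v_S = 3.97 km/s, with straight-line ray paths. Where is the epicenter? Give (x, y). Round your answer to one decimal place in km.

(-10.5, 11.6)

Distance from S−P lag: d = Δt · v_P v_S / (v_P − v_S) = Δt · (6.31·3.97)/(6.31−3.97) ≈ 10.7054·Δt.
So d_NEW = 140.36, d_BRK = 170.05, d_BGU = 213.81 km.
Circle about each station: (x − 37.5)² + (y + 120.3)² = 140.36²; (x + 98.5)² + (y + 133.9)² = 170.05²; (x − 137.3)² + (y − 166.1)² = 213.81².
Subtracting the NEW equation from the BRK and BGU equations removes the quadratic terms:
-272.0 x − 27.2 y = 2537.05
199.6 x + 572.8 y = 4548.37
Solving the 2×2 system: x ≈ -10.5, y ≈ 11.6 km.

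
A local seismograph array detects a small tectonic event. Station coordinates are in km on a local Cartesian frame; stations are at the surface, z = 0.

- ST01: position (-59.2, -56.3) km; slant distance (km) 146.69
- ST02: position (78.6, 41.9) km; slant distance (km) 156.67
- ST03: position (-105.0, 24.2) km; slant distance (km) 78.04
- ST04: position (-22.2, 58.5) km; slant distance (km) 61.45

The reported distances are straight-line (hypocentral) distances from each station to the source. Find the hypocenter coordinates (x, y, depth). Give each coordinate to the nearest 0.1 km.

Each station gives a sphere (x−x_i)² + (y−y_i)² + z² = d_i² (stations at z=0).
Subtracting the ST01 sphere from ST02 and ST03: z² cancels, leaving linear equations in x and y:
275.6 x + 196.4 y = -1768.29
-91.6 x + 161.0 y = 20364.02
Solving: x ≈ -68.699, y ≈ 87.399 km (keep extra digits for the depth step; rounded: -68.7, 87.4).
Then from the ST01 sphere: z² = 146.69² − (x + 59.2)² − (y + 56.3)² with x = -68.699, y = 87.399, so z ≈ 27.898 ≈ 27.9 km.
Check against ST04 (with the unrounded solution): distance 61.45 ≈ 61.45 km. ✓

x ≈ -68.7 km, y ≈ 87.4 km, depth ≈ 27.9 km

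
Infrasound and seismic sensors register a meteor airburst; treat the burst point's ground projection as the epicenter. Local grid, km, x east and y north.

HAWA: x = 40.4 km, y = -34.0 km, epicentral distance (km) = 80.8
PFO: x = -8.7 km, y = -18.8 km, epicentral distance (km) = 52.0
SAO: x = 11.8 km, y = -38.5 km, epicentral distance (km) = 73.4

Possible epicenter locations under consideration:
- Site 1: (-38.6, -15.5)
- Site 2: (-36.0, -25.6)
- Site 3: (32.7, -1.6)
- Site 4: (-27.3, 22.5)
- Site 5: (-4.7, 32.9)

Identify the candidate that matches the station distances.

Site 5

For each candidate, compare |candidate − station| to the reported distance:
Site 1: residuals HAWA 0.3, PFO 21.9, SAO 18.0 → max 21.9 km
Site 2: residuals HAWA 3.9, PFO 23.9, SAO 23.9 → max 23.9 km
Site 3: residuals HAWA 47.5, PFO 7.2, SAO 31.0 → max 47.5 km
Site 4: residuals HAWA 7.4, PFO 6.7, SAO 0.9 → max 7.4 km
Site 5: residuals HAWA 0.1, PFO 0.1, SAO 0.1 → max 0.1 km
Only Site 5 has all residuals ≈ 0.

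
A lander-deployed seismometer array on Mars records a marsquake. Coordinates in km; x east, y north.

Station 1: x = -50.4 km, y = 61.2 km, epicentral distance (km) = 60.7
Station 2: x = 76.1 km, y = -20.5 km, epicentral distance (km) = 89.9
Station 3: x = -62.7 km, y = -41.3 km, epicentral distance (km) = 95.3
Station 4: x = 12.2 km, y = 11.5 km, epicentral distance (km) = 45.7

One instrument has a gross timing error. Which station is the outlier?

Solve using three stations at a time. Using Station 1, Station 2, Station 3 (subtract circle equations pairwise → linear system) gives (x, y) ≈ (1.3, 29.3).
Distances from that point to each station vs reported:
  Station 1: calculated 60.7 vs reported 60.7 → residual 0.0 km
  Station 2: calculated 89.9 vs reported 89.9 → residual 0.0 km
  Station 3: calculated 95.3 vs reported 95.3 → residual 0.0 km
  Station 4: calculated 20.9 vs reported 45.7 → residual 24.8 km
Station 1, Station 2, Station 3 are mutually consistent (residuals ≈ 0); Station 4 is off by 24.8 km.

Station 4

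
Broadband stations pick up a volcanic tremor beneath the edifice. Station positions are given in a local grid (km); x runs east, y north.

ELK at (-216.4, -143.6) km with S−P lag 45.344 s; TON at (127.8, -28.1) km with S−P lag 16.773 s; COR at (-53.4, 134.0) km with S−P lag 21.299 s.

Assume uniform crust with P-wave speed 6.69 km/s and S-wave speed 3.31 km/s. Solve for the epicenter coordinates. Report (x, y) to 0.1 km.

Distance from S−P lag: d = Δt · v_P v_S / (v_P − v_S) = Δt · (6.69·3.31)/(6.69−3.31) ≈ 6.5514·Δt.
So d_ELK = 297.07, d_TON = 109.89, d_COR = 139.54 km.
Circle about each station: (x + 216.4)² + (y + 143.6)² = 297.07²; (x − 127.8)² + (y + 28.1)² = 109.89²; (x + 53.4)² + (y − 134.0)² = 139.54².
Subtracting the ELK equation from the TON and COR equations removes the quadratic terms:
688.4 x + 231.0 y = 25847.30
326.0 x + 555.2 y = 22136.81
Solving the 2×2 system: x ≈ 30.1, y ≈ 22.2 km.

(30.1, 22.2)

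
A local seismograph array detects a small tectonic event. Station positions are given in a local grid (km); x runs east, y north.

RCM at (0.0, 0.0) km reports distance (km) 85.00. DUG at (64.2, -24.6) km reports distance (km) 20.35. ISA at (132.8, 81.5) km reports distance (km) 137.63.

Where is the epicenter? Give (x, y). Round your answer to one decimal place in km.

Circle about each station: x² + y² = 85.00²; (x − 64.2)² + (y + 24.6)² = 20.35²; (x − 132.8)² + (y − 81.5)² = 137.63².
Subtracting the RCM equation from the DUG and ISA equations removes the quadratic terms:
128.4 x − 49.2 y = 11537.68
265.6 x + 163.0 y = 12561.07
Solving the 2×2 system: x ≈ 73.5, y ≈ -42.7 km.

(73.5, -42.7)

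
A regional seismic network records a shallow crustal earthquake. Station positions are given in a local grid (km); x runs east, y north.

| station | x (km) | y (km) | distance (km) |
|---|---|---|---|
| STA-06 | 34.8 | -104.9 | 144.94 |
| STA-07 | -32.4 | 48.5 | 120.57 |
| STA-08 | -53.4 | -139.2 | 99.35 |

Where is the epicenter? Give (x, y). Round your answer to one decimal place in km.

(-99.9, -51.4)

Circle about each station: (x − 34.8)² + (y + 104.9)² = 144.94²; (x + 32.4)² + (y − 48.5)² = 120.57²; (x + 53.4)² + (y + 139.2)² = 99.35².
Subtracting the STA-06 equation from the STA-07 and STA-08 equations removes the quadratic terms:
-134.4 x + 306.8 y = -2342.56
-176.4 x − 68.6 y = 21150.33
Solving the 2×2 system: x ≈ -99.9, y ≈ -51.4 km.
Check against STA-06 (with the unrounded x, y): √((x − 34.8)²+(y + 104.9)²) = 144.94 ≈ 144.94 km. ✓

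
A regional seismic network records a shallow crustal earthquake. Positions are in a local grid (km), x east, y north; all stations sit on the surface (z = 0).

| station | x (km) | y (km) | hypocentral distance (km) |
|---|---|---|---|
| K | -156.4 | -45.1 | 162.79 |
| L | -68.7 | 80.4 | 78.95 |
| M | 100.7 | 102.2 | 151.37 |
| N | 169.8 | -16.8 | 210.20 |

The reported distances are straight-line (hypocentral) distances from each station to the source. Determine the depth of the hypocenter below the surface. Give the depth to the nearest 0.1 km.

Each station gives a sphere (x−x_i)² + (y−y_i)² + z² = d_i² (stations at z=0).
Subtracting the K sphere from L and M: z² cancels, leaving linear equations in x and y:
175.4 x + 251.0 y = 4956.36
514.2 x + 294.6 y = -2321.93
Solving: x ≈ -26.398, y ≈ 38.193 km (keep extra digits for the depth step; rounded: -26.4, 38.2).
Then from the K sphere: z² = 162.79² − (x + 156.4)² − (y + 45.1)² with x = -26.398, y = 38.193, so z ≈ 51.598 ≈ 51.6 km.

z ≈ 51.6 km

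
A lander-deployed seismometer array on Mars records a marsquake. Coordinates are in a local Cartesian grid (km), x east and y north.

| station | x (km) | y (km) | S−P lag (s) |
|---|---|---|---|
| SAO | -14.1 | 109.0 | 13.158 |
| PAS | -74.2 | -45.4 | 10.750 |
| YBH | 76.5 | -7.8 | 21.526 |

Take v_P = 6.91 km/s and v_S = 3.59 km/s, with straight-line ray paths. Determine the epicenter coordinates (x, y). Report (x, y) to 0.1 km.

-78.6 km east, 34.8 km north

Distance from S−P lag: d = Δt · v_P v_S / (v_P − v_S) = Δt · (6.91·3.59)/(6.91−3.59) ≈ 7.4720·Δt.
So d_SAO = 98.32, d_PAS = 80.32, d_YBH = 160.84 km.
Circle about each station: (x + 14.1)² + (y − 109.0)² = 98.32²; (x + 74.2)² + (y + 45.4)² = 80.32²; (x − 76.5)² + (y + 7.8)² = 160.84².
Subtracting the SAO equation from the PAS and YBH equations removes the quadratic terms:
-120.2 x − 308.8 y = -1297.49
181.2 x − 233.6 y = -22369.40
Solving the 2×2 system: x ≈ -78.6, y ≈ 34.8 km.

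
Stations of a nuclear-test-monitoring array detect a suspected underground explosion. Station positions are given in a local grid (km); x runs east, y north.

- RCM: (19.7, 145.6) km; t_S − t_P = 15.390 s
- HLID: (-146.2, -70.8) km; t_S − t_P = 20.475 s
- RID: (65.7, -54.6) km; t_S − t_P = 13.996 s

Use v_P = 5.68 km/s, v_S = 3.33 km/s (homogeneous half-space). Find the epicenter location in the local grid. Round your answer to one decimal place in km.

Distance from S−P lag: d = Δt · v_P v_S / (v_P − v_S) = Δt · (5.68·3.33)/(5.68−3.33) ≈ 8.0487·Δt.
So d_RCM = 123.87, d_HLID = 164.80, d_RID = 112.65 km.
Circle about each station: (x − 19.7)² + (y − 145.6)² = 123.87²; (x + 146.2)² + (y + 70.8)² = 164.80²; (x − 65.7)² + (y + 54.6)² = 112.65².
Subtracting the RCM equation from the HLID and RID equations removes the quadratic terms:
-331.8 x − 432.8 y = -7015.63
92.0 x − 400.4 y = -11636.05
Solving the 2×2 system: x ≈ -12.9, y ≈ 26.1 km.

(-12.9, 26.1)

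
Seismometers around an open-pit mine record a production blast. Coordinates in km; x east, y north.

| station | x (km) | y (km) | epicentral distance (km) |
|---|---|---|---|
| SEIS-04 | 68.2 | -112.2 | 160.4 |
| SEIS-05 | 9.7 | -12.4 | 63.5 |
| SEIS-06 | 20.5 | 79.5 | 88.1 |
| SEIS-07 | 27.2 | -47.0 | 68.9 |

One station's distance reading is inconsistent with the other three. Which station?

Solve using three stations at a time. Using SEIS-05, SEIS-06, SEIS-07 (subtract circle equations pairwise → linear system) gives (x, y) ≈ (70.2, 6.8).
Distances from that point to each station vs reported:
  SEIS-04: calculated 119.0 vs reported 160.4 → residual 41.4 km
  SEIS-05: calculated 63.4 vs reported 63.5 → residual 0.1 km
  SEIS-06: calculated 88.1 vs reported 88.1 → residual 0.0 km
  SEIS-07: calculated 68.8 vs reported 68.9 → residual 0.1 km
SEIS-05, SEIS-06, SEIS-07 are mutually consistent (residuals ≈ 0); SEIS-04 is off by 41.4 km.

SEIS-04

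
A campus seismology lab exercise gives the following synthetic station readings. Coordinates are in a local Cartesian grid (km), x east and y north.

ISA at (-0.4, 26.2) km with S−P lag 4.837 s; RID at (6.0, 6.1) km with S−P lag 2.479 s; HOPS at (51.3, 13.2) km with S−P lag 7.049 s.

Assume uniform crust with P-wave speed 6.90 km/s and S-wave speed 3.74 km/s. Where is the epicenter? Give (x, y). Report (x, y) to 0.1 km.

Distance from S−P lag: d = Δt · v_P v_S / (v_P − v_S) = Δt · (6.90·3.74)/(6.90−3.74) ≈ 8.1665·Δt.
So d_ISA = 39.50, d_RID = 20.24, d_HOPS = 57.57 km.
Circle about each station: (x + 0.4)² + (y − 26.2)² = 39.50²; (x − 6.0)² + (y − 6.1)² = 20.24²; (x − 51.3)² + (y − 13.2)² = 57.57².
Subtracting the ISA equation from the RID and HOPS equations removes the quadratic terms:
12.8 x − 40.2 y = 537.20
103.4 x − 26.0 y = 365.28
Solving the 2×2 system: x ≈ 0.2, y ≈ -13.3 km.
Check against ISA (with the unrounded x, y): √((x + 0.4)²+(y − 26.2)²) = 39.51 ≈ 39.50 km. ✓

0.2 km east, -13.3 km north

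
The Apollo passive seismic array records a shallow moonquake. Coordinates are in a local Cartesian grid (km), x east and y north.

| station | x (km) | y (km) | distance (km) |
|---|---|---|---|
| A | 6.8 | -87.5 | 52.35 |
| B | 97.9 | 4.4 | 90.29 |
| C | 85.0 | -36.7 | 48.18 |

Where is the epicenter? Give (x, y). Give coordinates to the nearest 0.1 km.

Circle about each station: (x − 6.8)² + (y + 87.5)² = 52.35²; (x − 97.9)² + (y − 4.4)² = 90.29²; (x − 85.0)² + (y + 36.7)² = 48.18².
Subtracting the A equation from the B and C equations removes the quadratic terms:
182.2 x + 183.8 y = -3510.48
156.4 x + 101.6 y = 1288.61
Solving the 2×2 system: x ≈ 58.0, y ≈ -76.6 km.

58.0 km east, -76.6 km north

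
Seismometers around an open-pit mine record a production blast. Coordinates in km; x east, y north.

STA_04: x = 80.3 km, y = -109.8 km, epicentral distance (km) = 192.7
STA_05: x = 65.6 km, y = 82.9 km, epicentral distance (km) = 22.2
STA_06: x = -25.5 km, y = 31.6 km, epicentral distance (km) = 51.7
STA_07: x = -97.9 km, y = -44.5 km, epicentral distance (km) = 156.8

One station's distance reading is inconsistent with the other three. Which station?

Solve using three stations at a time. Using STA_04, STA_06, STA_07 (subtract circle equations pairwise → linear system) gives (x, y) ≈ (9.8, 69.5).
Distances from that point to each station vs reported:
  STA_04: calculated 192.7 vs reported 192.7 → residual 0.0 km
  STA_05: calculated 57.4 vs reported 22.2 → residual 35.2 km
  STA_06: calculated 51.8 vs reported 51.7 → residual 0.1 km
  STA_07: calculated 156.8 vs reported 156.8 → residual 0.0 km
STA_04, STA_06, STA_07 are mutually consistent (residuals ≈ 0); STA_05 is off by 35.2 km.

STA_05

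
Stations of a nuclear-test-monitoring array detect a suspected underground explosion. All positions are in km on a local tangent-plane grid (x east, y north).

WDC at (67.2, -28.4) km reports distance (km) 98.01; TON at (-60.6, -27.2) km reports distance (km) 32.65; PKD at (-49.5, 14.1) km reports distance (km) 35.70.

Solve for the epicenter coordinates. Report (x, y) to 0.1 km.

x ≈ -30.0 km, y ≈ -15.8 km

Circle about each station: (x − 67.2)² + (y + 28.4)² = 98.01²; (x + 60.6)² + (y + 27.2)² = 32.65²; (x + 49.5)² + (y − 14.1)² = 35.70².
Subtracting pairs of circle equations eliminates x²+y² and gives linear equations (the radical axes):
-255.6 x + 2.4 y = 7629.74
-233.4 x + 85.0 y = 5658.13
Solving the 2×2 system: x ≈ -30.0, y ≈ -15.8 km.
Check against WDC (with the unrounded x, y): √((x − 67.2)²+(y + 28.4)²) = 98.01 ≈ 98.01 km. ✓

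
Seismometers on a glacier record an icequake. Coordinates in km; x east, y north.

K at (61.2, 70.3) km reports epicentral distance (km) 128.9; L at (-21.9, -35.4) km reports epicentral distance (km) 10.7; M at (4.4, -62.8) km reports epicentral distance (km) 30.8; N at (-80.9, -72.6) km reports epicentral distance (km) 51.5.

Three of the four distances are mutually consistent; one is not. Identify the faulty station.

Solve using three stations at a time. Using K, L, M (subtract circle equations pairwise → linear system) gives (x, y) ≈ (-11.3, -36.3).
Distances from that point to each station vs reported:
  K: calculated 128.9 vs reported 128.9 → residual 0.0 km
  L: calculated 10.7 vs reported 10.7 → residual 0.0 km
  M: calculated 30.8 vs reported 30.8 → residual 0.0 km
  N: calculated 78.5 vs reported 51.5 → residual 27.0 km
K, L, M are mutually consistent (residuals ≈ 0); N is off by 27.0 km.

N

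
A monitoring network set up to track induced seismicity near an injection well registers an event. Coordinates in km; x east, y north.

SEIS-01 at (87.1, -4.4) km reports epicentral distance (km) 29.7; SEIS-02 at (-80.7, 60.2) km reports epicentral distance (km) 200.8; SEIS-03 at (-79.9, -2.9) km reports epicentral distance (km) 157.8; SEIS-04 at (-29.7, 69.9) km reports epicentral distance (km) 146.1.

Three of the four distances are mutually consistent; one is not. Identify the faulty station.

Solve using three stations at a time. Using SEIS-01, SEIS-03, SEIS-04 (subtract circle equations pairwise → linear system) gives (x, y) ≈ (75.3, -31.8).
Distances from that point to each station vs reported:
  SEIS-01: calculated 29.8 vs reported 29.7 → residual 0.1 km
  SEIS-02: calculated 181.1 vs reported 200.8 → residual 19.7 km
  SEIS-03: calculated 157.8 vs reported 157.8 → residual 0.0 km
  SEIS-04: calculated 146.1 vs reported 146.1 → residual 0.0 km
SEIS-01, SEIS-03, SEIS-04 are mutually consistent (residuals ≈ 0); SEIS-02 is off by 19.7 km.

SEIS-02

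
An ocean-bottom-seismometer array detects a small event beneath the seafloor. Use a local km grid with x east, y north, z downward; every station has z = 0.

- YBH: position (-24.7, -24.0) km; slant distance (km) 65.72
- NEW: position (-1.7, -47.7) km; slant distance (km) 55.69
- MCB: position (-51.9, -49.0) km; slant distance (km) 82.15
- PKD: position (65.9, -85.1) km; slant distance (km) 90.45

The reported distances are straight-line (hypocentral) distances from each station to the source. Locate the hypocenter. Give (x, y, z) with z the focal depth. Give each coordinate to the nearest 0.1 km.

(9.3, -39.7, 54.0)

Each station gives a sphere (x−x_i)² + (y−y_i)² + z² = d_i² (stations at z=0).
Subtracting the YBH sphere from NEW and MCB: z² cancels, leaving linear equations in x and y:
46.0 x − 47.4 y = 2309.83
-54.4 x − 50.0 y = 1479.02
Solving: x ≈ 9.303, y ≈ -39.702 km (keep extra digits for the depth step; rounded: 9.3, -39.7).
Then from the YBH sphere: z² = 65.72² − (x + 24.7)² − (y + 24.0)² with x = 9.303, y = -39.702, so z ≈ 54.003 ≈ 54.0 km.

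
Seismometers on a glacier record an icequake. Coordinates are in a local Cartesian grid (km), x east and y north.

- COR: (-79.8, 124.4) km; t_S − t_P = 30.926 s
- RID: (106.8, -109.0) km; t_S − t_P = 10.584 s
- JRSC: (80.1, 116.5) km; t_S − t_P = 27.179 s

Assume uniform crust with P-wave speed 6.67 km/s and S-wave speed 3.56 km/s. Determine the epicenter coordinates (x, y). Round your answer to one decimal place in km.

29.7 km east, -84.8 km north

Distance from S−P lag: d = Δt · v_P v_S / (v_P − v_S) = Δt · (6.67·3.56)/(6.67−3.56) ≈ 7.6351·Δt.
So d_COR = 236.12, d_RID = 80.81, d_JRSC = 207.51 km.
Circle about each station: (x + 79.8)² + (y − 124.4)² = 236.12²; (x − 106.8)² + (y + 109.0)² = 80.81²; (x − 80.1)² + (y − 116.5)² = 207.51².
Subtracting the COR equation from the RID and JRSC equations removes the quadratic terms:
373.2 x − 466.8 y = 50666.24
319.8 x − 15.8 y = 10837.11
Solving the 2×2 system: x ≈ 29.7, y ≈ -84.8 km.
Check against COR (with the unrounded x, y): √((x + 79.8)²+(y − 124.4)²) = 236.12 ≈ 236.12 km. ✓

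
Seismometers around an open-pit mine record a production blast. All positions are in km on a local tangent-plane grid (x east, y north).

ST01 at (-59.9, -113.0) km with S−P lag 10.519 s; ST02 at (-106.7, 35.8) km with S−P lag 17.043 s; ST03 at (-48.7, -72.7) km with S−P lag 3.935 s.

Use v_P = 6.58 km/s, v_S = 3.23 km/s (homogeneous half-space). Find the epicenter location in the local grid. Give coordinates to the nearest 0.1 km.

(-40.0, -49.3)

Distance from S−P lag: d = Δt · v_P v_S / (v_P − v_S) = Δt · (6.58·3.23)/(6.58−3.23) ≈ 6.3443·Δt.
So d_ST01 = 66.74, d_ST02 = 108.13, d_ST03 = 24.96 km.
Circle about each station: (x + 59.9)² + (y + 113.0)² = 66.74²; (x + 106.7)² + (y − 35.8)² = 108.13²; (x + 48.7)² + (y + 72.7)² = 24.96².
Subtracting pairs of circle equations eliminates x²+y² and gives linear equations (the radical axes):
-93.6 x + 297.6 y = -10928.35
22.4 x + 80.6 y = -4868.80
Solving the 2×2 system: x ≈ -40.0, y ≈ -49.3 km.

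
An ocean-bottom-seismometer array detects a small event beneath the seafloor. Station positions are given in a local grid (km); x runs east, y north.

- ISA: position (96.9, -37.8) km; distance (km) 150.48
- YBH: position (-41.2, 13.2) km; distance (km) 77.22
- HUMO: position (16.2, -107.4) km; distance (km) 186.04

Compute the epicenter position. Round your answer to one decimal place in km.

Circle about each station: (x − 96.9)² + (y + 37.8)² = 150.48²; (x + 41.2)² + (y − 13.2)² = 77.22²; (x − 16.2)² + (y + 107.4)² = 186.04².
Subtracting the ISA equation from the YBH and HUMO equations removes the quadratic terms:
-276.2 x + 102.0 y = 7734.53
-161.4 x − 139.2 y = -10987.90
Solving the 2×2 system: x ≈ 0.8, y ≈ 78.0 km.

x ≈ 0.8 km, y ≈ 78.0 km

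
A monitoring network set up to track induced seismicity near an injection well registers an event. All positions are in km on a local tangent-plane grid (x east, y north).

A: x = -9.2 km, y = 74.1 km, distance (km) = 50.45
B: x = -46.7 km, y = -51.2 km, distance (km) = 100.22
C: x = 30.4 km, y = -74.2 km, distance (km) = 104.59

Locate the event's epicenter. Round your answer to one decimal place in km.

Circle about each station: (x + 9.2)² + (y − 74.1)² = 50.45²; (x + 46.7)² + (y + 51.2)² = 100.22²; (x − 30.4)² + (y + 74.2)² = 104.59².
Subtracting pairs of circle equations eliminates x²+y² and gives linear equations (the radical axes):
-75.0 x − 250.6 y = -8271.97
79.2 x − 296.6 y = -7539.52
Solving the 2×2 system: x ≈ 13.4, y ≈ 29.0 km.
Check against A (with the unrounded x, y): √((x + 9.2)²+(y − 74.1)²) = 50.45 ≈ 50.45 km. ✓

x ≈ 13.4 km, y ≈ 29.0 km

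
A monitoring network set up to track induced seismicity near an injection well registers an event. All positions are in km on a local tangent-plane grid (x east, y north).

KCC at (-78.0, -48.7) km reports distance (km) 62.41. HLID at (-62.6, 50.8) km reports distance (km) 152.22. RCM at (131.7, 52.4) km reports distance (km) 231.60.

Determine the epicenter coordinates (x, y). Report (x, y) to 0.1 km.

Circle about each station: (x + 78.0)² + (y + 48.7)² = 62.41²; (x + 62.6)² + (y − 50.8)² = 152.22²; (x − 131.7)² + (y − 52.4)² = 231.60².
Subtracting the KCC equation from the HLID and RCM equations removes the quadratic terms:
30.8 x + 199.0 y = -21232.21
419.4 x + 202.2 y = -38108.59
Solving the 2×2 system: x ≈ -42.6, y ≈ -100.1 km.

-42.6 km east, -100.1 km north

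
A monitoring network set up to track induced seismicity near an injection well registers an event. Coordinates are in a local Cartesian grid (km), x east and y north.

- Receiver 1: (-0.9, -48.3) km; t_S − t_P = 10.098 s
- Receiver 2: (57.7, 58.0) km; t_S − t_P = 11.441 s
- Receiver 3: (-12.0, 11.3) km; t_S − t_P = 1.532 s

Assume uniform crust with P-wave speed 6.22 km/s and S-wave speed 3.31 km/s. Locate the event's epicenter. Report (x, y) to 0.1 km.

Distance from S−P lag: d = Δt · v_P v_S / (v_P − v_S) = Δt · (6.22·3.31)/(6.22−3.31) ≈ 7.0750·Δt.
So d_Receiver 1 = 71.44, d_Receiver 2 = 80.94, d_Receiver 3 = 10.84 km.
Circle about each station: (x + 0.9)² + (y + 48.3)² = 71.44²; (x − 57.7)² + (y − 58.0)² = 80.94²; (x + 12.0)² + (y − 11.3)² = 10.84².
Subtracting pairs of circle equations eliminates x²+y² and gives linear equations (the radical axes):
117.2 x + 212.6 y = 2911.98
-22.2 x + 119.2 y = 2924.16
Solving the 2×2 system: x ≈ -14.7, y ≈ 21.8 km.

x ≈ -14.7 km, y ≈ 21.8 km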